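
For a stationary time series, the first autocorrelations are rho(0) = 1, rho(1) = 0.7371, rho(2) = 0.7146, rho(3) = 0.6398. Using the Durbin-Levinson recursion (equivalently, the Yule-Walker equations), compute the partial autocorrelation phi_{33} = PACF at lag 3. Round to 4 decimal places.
\phi_{33} = 0.0871

The PACF at lag k is phi_{kk}, the last component of the solution
to the Yule-Walker system G_k phi = r_k where
  (G_k)_{ij} = rho(|i - j|), (r_k)_i = rho(i), i,j = 1..k.
Equivalently, Durbin-Levinson gives phi_{kk} iteratively:
  phi_{11} = rho(1)
  phi_{kk} = [rho(k) - sum_{j=1..k-1} phi_{k-1,j} rho(k-j)]
            / [1 - sum_{j=1..k-1} phi_{k-1,j} rho(j)],
  phi_{k,j} = phi_{k-1,j} - phi_{kk} phi_{k-1,k-j},  j = 1..k-1.
Step k = 1:
  phi_11 = rho(1) = 0.7371.
Step k = 2:
  phi_22 = [rho(2) - phi_11 rho(1)] / [1 - phi_11 rho(1)] = [0.7146 - (0.7371)(0.7371)] / [1 - (0.7371)(0.7371)]
         = 0.17128359 / 0.45668359 = 0.37506.
  Update: phi_21 = phi_11 - phi_22 phi_11 = 0.7371 - (0.37506)(0.7371) = 0.460644.
Step k = 3:
  phi_33 = [rho(3) - phi_21 rho(2) - phi_22 rho(1)] / [1 - phi_21 rho(1) - phi_22 rho(2)]
    numerator   = 0.6398 - (0.460644)(0.7146) - (0.37506)(0.7371) = 0.03416766
    denominator = 1 - (0.460644)(0.7371) - (0.37506)(0.7146) = 0.39244203
  phi_33 = 0.03416766 / 0.39244203 = 0.0871.
Therefore phi_{33} = 0.0871.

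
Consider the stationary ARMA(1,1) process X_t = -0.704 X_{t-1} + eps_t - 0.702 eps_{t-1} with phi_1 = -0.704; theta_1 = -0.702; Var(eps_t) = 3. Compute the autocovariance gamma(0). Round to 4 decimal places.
\gamma(0) = 14.7579

Multiply the model equation by X_{t-k} and take expectations. With theta_0 = psi_0 = 1 and psi_j the MA(infinity) weights, this gives
  gamma(k) - sum_i phi_i gamma(k-i) = c_k,
  c_k = sigma^2 * sum_{j=k..q} theta_j psi_{j-k}   (c_k = 0 for k > q),
using gamma(-m) = gamma(m).
psi-weights needed (psi_j = theta_j + sum_i phi_i psi_{j-i}):
  psi_1 = theta_1 + phi_1 = -0.702 + (-0.704) = -1.406
Right-hand sides:
  c_0 = sigma^2 (1 + theta_1 psi_1) = 3 * (1 + (-0.702)(-1.406)) = 3 * 1.987012 = 5.961036
  c_1 = sigma^2 theta_1 = 3 * (-0.702) = -2.106
  c_2 = 0
Equations for k = 0 and k = 1 (AR order 1):
  gamma(0) = phi_1 gamma(1) + c_0
  gamma(1) = phi_1 gamma(0) + c_1
Substituting the second into the first: gamma(0) (1 - phi_1^2) = c_0 + phi_1 c_1, so
  gamma(0) = (c_0 + phi_1 c_1) / (1 - phi_1^2) = (5.961036 + (-0.704)(-2.106)) / (1 - (-0.704)^2) = 7.44366 / 0.504384 = 14.757923.
Therefore gamma(0) = 14.7579 (to 4 decimal places).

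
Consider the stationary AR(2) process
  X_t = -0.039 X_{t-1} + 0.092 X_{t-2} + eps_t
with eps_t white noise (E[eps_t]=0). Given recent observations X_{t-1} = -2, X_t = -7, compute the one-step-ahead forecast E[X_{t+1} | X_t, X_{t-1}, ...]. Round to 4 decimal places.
E[X_{t+1} \mid \mathcal F_t] = 0.0890

For an AR(p) model X_t = c + sum_i phi_i X_{t-i} + eps_t, the
one-step-ahead conditional mean is
  E[X_{t+1} | X_t, ...] = c + sum_i phi_i X_{t+1-i}.
Substitute known values:
  E[X_{t+1} | ...] = (-0.039) * (-7) + (0.092) * (-2)
                   = 0.0890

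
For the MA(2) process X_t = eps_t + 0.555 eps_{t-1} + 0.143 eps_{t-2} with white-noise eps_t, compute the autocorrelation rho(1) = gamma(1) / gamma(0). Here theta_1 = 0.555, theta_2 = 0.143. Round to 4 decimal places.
\rho(1) = 0.4775

For an MA(q) process with theta_0 = 1, the autocovariance is
  gamma(k) = sigma^2 * sum_{i=0..q-k} theta_i * theta_{i+k},
and rho(k) = gamma(k) / gamma(0). Sigma^2 cancels.
  numerator   = (1)*(0.555) + (0.555)*(0.143) = 0.634365.
  denominator = (1)^2 + (0.555)^2 + (0.143)^2 = 1.328474.
  rho(1) = 0.634365 / 1.328474 = 0.4775.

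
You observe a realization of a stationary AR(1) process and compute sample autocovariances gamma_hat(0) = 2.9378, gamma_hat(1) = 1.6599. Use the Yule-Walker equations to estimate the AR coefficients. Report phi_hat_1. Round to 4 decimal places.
\hat\phi_{1} = 0.5650

The Yule-Walker equations for an AR(p) process read, in matrix form,
  Gamma_p phi = r_p,   with   (Gamma_p)_{ij} = gamma(|i - j|),
                       (r_p)_i = gamma(i),   i,j = 1..p.
Substitute the sample gammas (Toeplitz matrix and right-hand side of size 1):
  Gamma_p = [[2.9378]]
  r_p     = [1.6599]
With p = 1 this is the single equation gamma(0) phi_1 = gamma(1):
  phi_hat_1 = gamma(1) / gamma(0) = 1.6599 / 2.9378 = 0.5650.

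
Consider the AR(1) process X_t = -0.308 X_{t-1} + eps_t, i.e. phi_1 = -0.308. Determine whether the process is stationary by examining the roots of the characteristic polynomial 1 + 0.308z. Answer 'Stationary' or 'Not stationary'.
\text{Stationary}

The AR(p) characteristic polynomial is P(z) = 1 + 0.308z.
Stationarity requires all roots to lie outside the unit circle, i.e. |z| > 1 for every root.
This is linear in z: 1 + (0.308) z = 0  =>  z = -1/(0.308) = -3.246753,  |z| = 3.246753.
Moduli of all roots: 3.2468.
All moduli strictly greater than 1? Yes.
Verdict: Stationary.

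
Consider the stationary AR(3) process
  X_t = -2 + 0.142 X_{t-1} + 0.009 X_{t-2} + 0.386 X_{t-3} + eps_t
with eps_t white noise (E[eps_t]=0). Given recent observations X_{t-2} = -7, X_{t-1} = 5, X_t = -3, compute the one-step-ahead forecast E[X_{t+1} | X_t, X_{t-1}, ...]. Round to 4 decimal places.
E[X_{t+1} \mid \mathcal F_t] = -5.0830

For an AR(p) model X_t = c + sum_i phi_i X_{t-i} + eps_t, the
one-step-ahead conditional mean is
  E[X_{t+1} | X_t, ...] = c + sum_i phi_i X_{t+1-i}.
Substitute known values:
  E[X_{t+1} | ...] = -2 + (0.142) * (-3) + (0.009) * (5) + (0.386) * (-7)
                   = -5.0830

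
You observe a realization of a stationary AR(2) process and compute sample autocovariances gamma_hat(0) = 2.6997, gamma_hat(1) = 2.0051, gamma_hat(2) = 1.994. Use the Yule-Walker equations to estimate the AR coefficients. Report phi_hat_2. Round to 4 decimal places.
\hat\phi_{2} = 0.4170

The Yule-Walker equations for an AR(p) process read, in matrix form,
  Gamma_p phi = r_p,   with   (Gamma_p)_{ij} = gamma(|i - j|),
                       (r_p)_i = gamma(i),   i,j = 1..p.
Substitute the sample gammas (Toeplitz matrix and right-hand side of size 2):
  Gamma_p = [[2.6997, 2.0051], [2.0051, 2.6997]]
  r_p     = [2.0051, 1.994]
Written out:
  2.6997 phi_1 + 2.0051 phi_2 = 2.0051
  2.0051 phi_1 + 2.6997 phi_2 = 1.994
Solve by Cramer's rule:
  det = gamma(0)^2 - gamma(1)^2 = (2.6997)^2 - (2.0051)^2 = 7.28838009 - 4.02042601 = 3.26795408
  phi_hat_1 = [gamma(1) gamma(0) - gamma(1) gamma(2)] / det = [(2.0051)(2.6997) - (2.0051)(1.994)] / 3.26795408 = 1.41499907 / 3.26795408 = 0.433
  phi_hat_2 = [gamma(0) gamma(2) - gamma(1)^2] / det = [(2.6997)(1.994) - (2.0051)^2] / 3.26795408 = 1.36277579 / 3.26795408 = 0.417
So phi_hat = [0.4330, 0.4170].
Therefore phi_hat_2 = 0.4170.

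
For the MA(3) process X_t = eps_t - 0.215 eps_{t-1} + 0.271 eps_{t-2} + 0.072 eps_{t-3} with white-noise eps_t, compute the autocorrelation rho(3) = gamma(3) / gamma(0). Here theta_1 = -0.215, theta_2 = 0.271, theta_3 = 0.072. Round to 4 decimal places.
\rho(3) = 0.0640

For an MA(q) process with theta_0 = 1, the autocovariance is
  gamma(k) = sigma^2 * sum_{i=0..q-k} theta_i * theta_{i+k},
and rho(k) = gamma(k) / gamma(0). Sigma^2 cancels.
  numerator   = (1)*(0.072) = 0.072.
  denominator = (1)^2 + (-0.215)^2 + (0.271)^2 + (0.072)^2 = 1.12485.
  rho(3) = 0.072 / 1.12485 = 0.0640.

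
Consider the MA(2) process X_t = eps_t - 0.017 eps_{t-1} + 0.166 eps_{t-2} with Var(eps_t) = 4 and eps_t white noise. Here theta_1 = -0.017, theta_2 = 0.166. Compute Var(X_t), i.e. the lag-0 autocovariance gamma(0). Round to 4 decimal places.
\gamma(0) = 4.1114

For an MA(q) process X_t = eps_t + sum_i theta_i eps_{t-i} with
Var(eps_t) = sigma^2, the variance is
  gamma(0) = sigma^2 * (1 + sum_i theta_i^2).
  sum_i theta_i^2 = (-0.017)^2 + (0.166)^2 = 0.000289 + 0.027556 = 0.027845.
  gamma(0) = 4 * (1 + 0.027845) = 4 * 1.027845 = 4.11138, which rounds to 4.1114.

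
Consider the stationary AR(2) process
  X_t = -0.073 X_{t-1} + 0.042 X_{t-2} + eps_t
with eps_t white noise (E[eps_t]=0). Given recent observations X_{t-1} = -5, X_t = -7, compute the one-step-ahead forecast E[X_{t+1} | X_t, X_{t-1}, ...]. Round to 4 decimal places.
E[X_{t+1} \mid \mathcal F_t] = 0.3010

For an AR(p) model X_t = c + sum_i phi_i X_{t-i} + eps_t, the
one-step-ahead conditional mean is
  E[X_{t+1} | X_t, ...] = c + sum_i phi_i X_{t+1-i}.
Substitute known values:
  E[X_{t+1} | ...] = (-0.073) * (-7) + (0.042) * (-5)
                   = 0.3010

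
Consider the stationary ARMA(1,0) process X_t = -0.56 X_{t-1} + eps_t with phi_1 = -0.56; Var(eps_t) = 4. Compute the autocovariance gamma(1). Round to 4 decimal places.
\gamma(1) = -3.2634

Multiply the model equation by X_{t-k} and take expectations. With theta_0 = psi_0 = 1 and psi_j the MA(infinity) weights, this gives
  gamma(k) - sum_i phi_i gamma(k-i) = c_k,
  c_k = sigma^2 * sum_{j=k..q} theta_j psi_{j-k}   (c_k = 0 for k > q),
using gamma(-m) = gamma(m).
Pure AR (q = 0): c_0 = sigma^2 = 4, c_k = 0 for k >= 1.
Equations for k = 0 and k = 1 (AR order 1):
  gamma(0) = phi_1 gamma(1) + c_0
  gamma(1) = phi_1 gamma(0) + c_1
Substituting the second into the first: gamma(0) (1 - phi_1^2) = c_0 + phi_1 c_1, so
  gamma(0) = c_0 / (1 - phi_1^2) = 4 / (1 - (-0.56)^2) = 4 / 0.6864 = 5.827506.
  gamma(1) = phi_1 gamma(0) = (-0.56)(5.827506) = -3.263403.
Therefore gamma(1) = -3.2634 (to 4 decimal places).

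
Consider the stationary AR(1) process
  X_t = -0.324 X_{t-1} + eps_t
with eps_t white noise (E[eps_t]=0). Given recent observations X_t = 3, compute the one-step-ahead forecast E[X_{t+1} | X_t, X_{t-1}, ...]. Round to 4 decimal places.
E[X_{t+1} \mid \mathcal F_t] = -0.9720

For an AR(p) model X_t = c + sum_i phi_i X_{t-i} + eps_t, the
one-step-ahead conditional mean is
  E[X_{t+1} | X_t, ...] = c + sum_i phi_i X_{t+1-i}.
Substitute known values:
  E[X_{t+1} | ...] = (-0.324) * (3)
                   = -0.9720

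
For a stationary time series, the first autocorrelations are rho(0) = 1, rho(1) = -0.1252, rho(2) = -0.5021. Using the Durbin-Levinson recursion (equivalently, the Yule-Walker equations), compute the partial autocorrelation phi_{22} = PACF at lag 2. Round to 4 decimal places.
\phi_{22} = -0.5260

The PACF at lag k is phi_{kk}, the last component of the solution
to the Yule-Walker system G_k phi = r_k where
  (G_k)_{ij} = rho(|i - j|), (r_k)_i = rho(i), i,j = 1..k.
Equivalently, Durbin-Levinson gives phi_{kk} iteratively:
  phi_{11} = rho(1)
  phi_{kk} = [rho(k) - sum_{j=1..k-1} phi_{k-1,j} rho(k-j)]
            / [1 - sum_{j=1..k-1} phi_{k-1,j} rho(j)],
  phi_{k,j} = phi_{k-1,j} - phi_{kk} phi_{k-1,k-j},  j = 1..k-1.
Step k = 1:
  phi_11 = rho(1) = -0.1252.
Step k = 2:
  phi_22 = [rho(2) - phi_11 rho(1)] / [1 - phi_11 rho(1)] = [-0.5021 - (-0.1252)(-0.1252)] / [1 - (-0.1252)(-0.1252)]
         = -0.51777504 / 0.98432496 = -0.526.
Therefore phi_{22} = -0.5260.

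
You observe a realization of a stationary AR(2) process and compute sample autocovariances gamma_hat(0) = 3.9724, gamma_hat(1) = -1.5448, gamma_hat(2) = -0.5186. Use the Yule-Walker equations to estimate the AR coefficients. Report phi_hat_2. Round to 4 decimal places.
\hat\phi_{2} = -0.3320

The Yule-Walker equations for an AR(p) process read, in matrix form,
  Gamma_p phi = r_p,   with   (Gamma_p)_{ij} = gamma(|i - j|),
                       (r_p)_i = gamma(i),   i,j = 1..p.
Substitute the sample gammas (Toeplitz matrix and right-hand side of size 2):
  Gamma_p = [[3.9724, -1.5448], [-1.5448, 3.9724]]
  r_p     = [-1.5448, -0.5186]
Written out:
  3.9724 phi_1 - 1.5448 phi_2 = -1.5448
  -1.5448 phi_1 + 3.9724 phi_2 = -0.5186
Solve by Cramer's rule:
  det = gamma(0)^2 - gamma(1)^2 = (3.9724)^2 - (-1.5448)^2 = 15.77996176 - 2.38640704 = 13.39355472
  phi_hat_1 = [gamma(1) gamma(0) - gamma(1) gamma(2)] / det = [(-1.5448)(3.9724) - (-1.5448)(-0.5186)] / 13.39355472 = -6.9376968 / 13.39355472 = -0.518
  phi_hat_2 = [gamma(0) gamma(2) - gamma(1)^2] / det = [(3.9724)(-0.5186) - (-1.5448)^2] / 13.39355472 = -4.44649368 / 13.39355472 = -0.332
So phi_hat = [-0.5180, -0.3320].
Therefore phi_hat_2 = -0.3320.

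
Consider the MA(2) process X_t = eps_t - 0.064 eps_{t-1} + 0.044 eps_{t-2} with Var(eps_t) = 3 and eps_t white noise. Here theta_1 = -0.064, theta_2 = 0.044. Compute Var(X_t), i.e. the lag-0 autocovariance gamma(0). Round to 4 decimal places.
\gamma(0) = 3.0181

For an MA(q) process X_t = eps_t + sum_i theta_i eps_{t-i} with
Var(eps_t) = sigma^2, the variance is
  gamma(0) = sigma^2 * (1 + sum_i theta_i^2).
  sum_i theta_i^2 = (-0.064)^2 + (0.044)^2 = 0.004096 + 0.001936 = 0.006032.
  gamma(0) = 3 * (1 + 0.006032) = 3 * 1.006032 = 3.018096, which rounds to 3.0181.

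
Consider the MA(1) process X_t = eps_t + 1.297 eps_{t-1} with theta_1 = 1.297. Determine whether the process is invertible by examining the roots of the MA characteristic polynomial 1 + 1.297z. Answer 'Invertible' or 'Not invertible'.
\text{Not invertible}

The MA(q) characteristic polynomial is P(z) = 1 + 1.297z.
Invertibility requires all roots to lie outside the unit circle, i.e. |z| > 1 for every root.
This is linear in z: 1 + (1.297) z = 0  =>  z = -1/(1.297) = -0.77101,  |z| = 0.77101.
Moduli of all roots: 0.7710.
All moduli strictly greater than 1? No.
Verdict: Not invertible.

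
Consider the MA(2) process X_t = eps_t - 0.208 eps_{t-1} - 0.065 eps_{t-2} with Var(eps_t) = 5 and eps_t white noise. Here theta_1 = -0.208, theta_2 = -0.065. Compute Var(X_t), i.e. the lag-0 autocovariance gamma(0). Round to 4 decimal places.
\gamma(0) = 5.2374

For an MA(q) process X_t = eps_t + sum_i theta_i eps_{t-i} with
Var(eps_t) = sigma^2, the variance is
  gamma(0) = sigma^2 * (1 + sum_i theta_i^2).
  sum_i theta_i^2 = (-0.208)^2 + (-0.065)^2 = 0.043264 + 0.004225 = 0.047489.
  gamma(0) = 5 * (1 + 0.047489) = 5 * 1.047489 = 5.237445, which rounds to 5.2374.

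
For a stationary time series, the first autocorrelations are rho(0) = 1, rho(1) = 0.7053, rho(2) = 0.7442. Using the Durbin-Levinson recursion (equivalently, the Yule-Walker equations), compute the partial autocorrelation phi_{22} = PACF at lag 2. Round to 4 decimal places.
\phi_{22} = 0.4910

The PACF at lag k is phi_{kk}, the last component of the solution
to the Yule-Walker system G_k phi = r_k where
  (G_k)_{ij} = rho(|i - j|), (r_k)_i = rho(i), i,j = 1..k.
Equivalently, Durbin-Levinson gives phi_{kk} iteratively:
  phi_{11} = rho(1)
  phi_{kk} = [rho(k) - sum_{j=1..k-1} phi_{k-1,j} rho(k-j)]
            / [1 - sum_{j=1..k-1} phi_{k-1,j} rho(j)],
  phi_{k,j} = phi_{k-1,j} - phi_{kk} phi_{k-1,k-j},  j = 1..k-1.
Step k = 1:
  phi_11 = rho(1) = 0.7053.
Step k = 2:
  phi_22 = [rho(2) - phi_11 rho(1)] / [1 - phi_11 rho(1)] = [0.7442 - (0.7053)(0.7053)] / [1 - (0.7053)(0.7053)]
         = 0.24675191 / 0.50255191 = 0.491.
Therefore phi_{22} = 0.4910.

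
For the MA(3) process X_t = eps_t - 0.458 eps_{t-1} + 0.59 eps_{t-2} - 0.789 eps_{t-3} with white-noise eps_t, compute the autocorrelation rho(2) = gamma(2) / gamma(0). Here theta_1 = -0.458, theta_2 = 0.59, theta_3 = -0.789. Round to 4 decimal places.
\rho(2) = 0.4363

For an MA(q) process with theta_0 = 1, the autocovariance is
  gamma(k) = sigma^2 * sum_{i=0..q-k} theta_i * theta_{i+k},
and rho(k) = gamma(k) / gamma(0). Sigma^2 cancels.
  numerator   = (1)*(0.59) + (-0.458)*(-0.789) = 0.951362.
  denominator = (1)^2 + (-0.458)^2 + (0.59)^2 + (-0.789)^2 = 2.180385.
  rho(2) = 0.951362 / 2.180385 = 0.4363.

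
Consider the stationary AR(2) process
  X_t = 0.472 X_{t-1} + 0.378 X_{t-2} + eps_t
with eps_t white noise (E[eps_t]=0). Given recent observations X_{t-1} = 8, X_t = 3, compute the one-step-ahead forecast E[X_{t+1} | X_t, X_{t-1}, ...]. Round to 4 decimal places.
E[X_{t+1} \mid \mathcal F_t] = 4.4400

For an AR(p) model X_t = c + sum_i phi_i X_{t-i} + eps_t, the
one-step-ahead conditional mean is
  E[X_{t+1} | X_t, ...] = c + sum_i phi_i X_{t+1-i}.
Substitute known values:
  E[X_{t+1} | ...] = (0.472) * (3) + (0.378) * (8)
                   = 4.4400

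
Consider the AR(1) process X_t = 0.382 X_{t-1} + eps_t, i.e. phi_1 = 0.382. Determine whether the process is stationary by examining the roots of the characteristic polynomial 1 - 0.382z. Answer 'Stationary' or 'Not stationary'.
\text{Stationary}

The AR(p) characteristic polynomial is P(z) = 1 - 0.382z.
Stationarity requires all roots to lie outside the unit circle, i.e. |z| > 1 for every root.
This is linear in z: 1 + (-0.382) z = 0  =>  z = -1/(-0.382) = 2.617801,  |z| = 2.617801.
Moduli of all roots: 2.6178.
All moduli strictly greater than 1? Yes.
Verdict: Stationary.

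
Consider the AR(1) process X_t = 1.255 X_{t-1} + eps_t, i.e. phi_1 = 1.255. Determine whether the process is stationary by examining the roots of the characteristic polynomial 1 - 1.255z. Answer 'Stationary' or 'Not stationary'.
\text{Not stationary}

The AR(p) characteristic polynomial is P(z) = 1 - 1.255z.
Stationarity requires all roots to lie outside the unit circle, i.e. |z| > 1 for every root.
This is linear in z: 1 + (-1.255) z = 0  =>  z = -1/(-1.255) = 0.796813,  |z| = 0.796813.
Moduli of all roots: 0.7968.
All moduli strictly greater than 1? No.
Verdict: Not stationary.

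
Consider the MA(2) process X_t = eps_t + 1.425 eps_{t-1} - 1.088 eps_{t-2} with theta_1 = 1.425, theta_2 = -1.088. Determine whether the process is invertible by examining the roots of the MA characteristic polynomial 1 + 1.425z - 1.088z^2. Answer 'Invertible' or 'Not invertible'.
\text{Not invertible}

The MA(q) characteristic polynomial is P(z) = 1 + 1.425z - 1.088z^2.
Invertibility requires all roots to lie outside the unit circle, i.e. |z| > 1 for every root.
Set 1 + (1.425) z + (-1.088) z^2 = 0, i.e. a z^2 + b z + c = 0 with a = -1.088, b = 1.425, c = 1.
Discriminant D = b^2 - 4ac = (1.425)^2 - 4*(-1.088)*1 = 2.030625 - (-4.352) = 6.382625.
D >= 0, so the roots are real: z = (-b +/- sqrt(D)) / (2a) = (-1.425 +/- 2.526386) / (-2.176).
  z_1 = (-1.425 + 2.526386) / (-2.176) = -0.5062,   |z_1| = 0.5062.
  z_2 = (-1.425 - 2.526386) / (-2.176) = 1.8159,   |z_2| = 1.8159.
Moduli of all roots: 0.5062, 1.8159.
All moduli strictly greater than 1? No.
Verdict: Not invertible.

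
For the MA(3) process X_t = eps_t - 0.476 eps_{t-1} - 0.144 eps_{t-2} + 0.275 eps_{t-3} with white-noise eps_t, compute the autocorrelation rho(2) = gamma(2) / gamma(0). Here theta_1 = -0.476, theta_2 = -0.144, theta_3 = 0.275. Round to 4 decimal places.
\rho(2) = -0.2078

For an MA(q) process with theta_0 = 1, the autocovariance is
  gamma(k) = sigma^2 * sum_{i=0..q-k} theta_i * theta_{i+k},
and rho(k) = gamma(k) / gamma(0). Sigma^2 cancels.
  numerator   = (1)*(-0.144) + (-0.476)*(0.275) = -0.2749.
  denominator = (1)^2 + (-0.476)^2 + (-0.144)^2 + (0.275)^2 = 1.322937.
  rho(2) = -0.2749 / 1.322937 = -0.2078.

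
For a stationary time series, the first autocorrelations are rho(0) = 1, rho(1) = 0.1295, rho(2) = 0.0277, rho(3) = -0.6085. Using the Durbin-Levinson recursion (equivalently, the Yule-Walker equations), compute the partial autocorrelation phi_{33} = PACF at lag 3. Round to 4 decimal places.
\phi_{33} = -0.6240

The PACF at lag k is phi_{kk}, the last component of the solution
to the Yule-Walker system G_k phi = r_k where
  (G_k)_{ij} = rho(|i - j|), (r_k)_i = rho(i), i,j = 1..k.
Equivalently, Durbin-Levinson gives phi_{kk} iteratively:
  phi_{11} = rho(1)
  phi_{kk} = [rho(k) - sum_{j=1..k-1} phi_{k-1,j} rho(k-j)]
            / [1 - sum_{j=1..k-1} phi_{k-1,j} rho(j)],
  phi_{k,j} = phi_{k-1,j} - phi_{kk} phi_{k-1,k-j},  j = 1..k-1.
Step k = 1:
  phi_11 = rho(1) = 0.1295.
Step k = 2:
  phi_22 = [rho(2) - phi_11 rho(1)] / [1 - phi_11 rho(1)] = [0.0277 - (0.1295)(0.1295)] / [1 - (0.1295)(0.1295)]
         = 0.01092975 / 0.98322975 = 0.011116.
  Update: phi_21 = phi_11 - phi_22 phi_11 = 0.1295 - (0.011116)(0.1295) = 0.12806.
Step k = 3:
  phi_33 = [rho(3) - phi_21 rho(2) - phi_22 rho(1)] / [1 - phi_21 rho(1) - phi_22 rho(2)]
    numerator   = -0.6085 - (0.12806)(0.0277) - (0.011116)(0.1295) = -0.61348682
    denominator = 1 - (0.12806)(0.1295) - (0.011116)(0.0277) = 0.98310825
  phi_33 = -0.61348682 / 0.98310825 = -0.624.
Therefore phi_{33} = -0.6240.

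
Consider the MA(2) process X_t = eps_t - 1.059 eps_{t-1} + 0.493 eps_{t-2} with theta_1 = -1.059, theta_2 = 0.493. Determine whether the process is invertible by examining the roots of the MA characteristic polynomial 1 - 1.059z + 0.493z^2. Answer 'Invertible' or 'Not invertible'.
\text{Invertible}

The MA(q) characteristic polynomial is P(z) = 1 - 1.059z + 0.493z^2.
Invertibility requires all roots to lie outside the unit circle, i.e. |z| > 1 for every root.
Set 1 + (-1.059) z + (0.493) z^2 = 0, i.e. a z^2 + b z + c = 0 with a = 0.493, b = -1.059, c = 1.
Discriminant D = b^2 - 4ac = (-1.059)^2 - 4*(0.493)*1 = 1.121481 - (1.972) = -0.850519.
D < 0, so the roots are the complex-conjugate pair z = (-b +/- i sqrt(-D)) / (2a) = 1.074 +/- 0.9353i.
For a conjugate pair |z|^2 = z * conj(z) = (product of roots) = c/a = 1/(0.493) = 2.028398, so |z| = sqrt(2.028398) = 1.4242 for both roots.
Moduli of all roots: 1.4242, 1.4242.
All moduli strictly greater than 1? Yes.
Verdict: Invertible.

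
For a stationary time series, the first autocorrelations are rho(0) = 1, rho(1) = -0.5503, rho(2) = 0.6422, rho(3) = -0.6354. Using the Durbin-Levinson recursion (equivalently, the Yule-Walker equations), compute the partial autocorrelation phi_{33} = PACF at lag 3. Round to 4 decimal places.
\phi_{33} = -0.3499

The PACF at lag k is phi_{kk}, the last component of the solution
to the Yule-Walker system G_k phi = r_k where
  (G_k)_{ij} = rho(|i - j|), (r_k)_i = rho(i), i,j = 1..k.
Equivalently, Durbin-Levinson gives phi_{kk} iteratively:
  phi_{11} = rho(1)
  phi_{kk} = [rho(k) - sum_{j=1..k-1} phi_{k-1,j} rho(k-j)]
            / [1 - sum_{j=1..k-1} phi_{k-1,j} rho(j)],
  phi_{k,j} = phi_{k-1,j} - phi_{kk} phi_{k-1,k-j},  j = 1..k-1.
Step k = 1:
  phi_11 = rho(1) = -0.5503.
Step k = 2:
  phi_22 = [rho(2) - phi_11 rho(1)] / [1 - phi_11 rho(1)] = [0.6422 - (-0.5503)(-0.5503)] / [1 - (-0.5503)(-0.5503)]
         = 0.33936991 / 0.69716991 = 0.486782.
  Update: phi_21 = phi_11 - phi_22 phi_11 = -0.5503 - (0.486782)(-0.5503) = -0.282424.
Step k = 3:
  phi_33 = [rho(3) - phi_21 rho(2) - phi_22 rho(1)] / [1 - phi_21 rho(1) - phi_22 rho(2)]
    numerator   = -0.6354 - (-0.282424)(0.6422) - (0.486782)(-0.5503) = -0.18615122
    denominator = 1 - (-0.282424)(-0.5503) - (0.486782)(0.6422) = 0.53197067
  phi_33 = -0.18615122 / 0.53197067 = -0.3499.
Therefore phi_{33} = -0.3499.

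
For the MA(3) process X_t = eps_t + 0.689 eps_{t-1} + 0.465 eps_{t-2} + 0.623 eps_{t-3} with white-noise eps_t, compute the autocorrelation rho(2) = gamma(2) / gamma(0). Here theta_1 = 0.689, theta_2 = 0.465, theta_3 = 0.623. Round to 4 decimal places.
\rho(2) = 0.4301

For an MA(q) process with theta_0 = 1, the autocovariance is
  gamma(k) = sigma^2 * sum_{i=0..q-k} theta_i * theta_{i+k},
and rho(k) = gamma(k) / gamma(0). Sigma^2 cancels.
  numerator   = (1)*(0.465) + (0.689)*(0.623) = 0.894247.
  denominator = (1)^2 + (0.689)^2 + (0.465)^2 + (0.623)^2 = 2.079075.
  rho(2) = 0.894247 / 2.079075 = 0.4301.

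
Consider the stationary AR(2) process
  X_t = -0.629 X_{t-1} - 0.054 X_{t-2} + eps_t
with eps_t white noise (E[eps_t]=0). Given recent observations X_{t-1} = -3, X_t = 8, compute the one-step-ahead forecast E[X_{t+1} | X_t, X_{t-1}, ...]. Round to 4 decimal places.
E[X_{t+1} \mid \mathcal F_t] = -4.8700

For an AR(p) model X_t = c + sum_i phi_i X_{t-i} + eps_t, the
one-step-ahead conditional mean is
  E[X_{t+1} | X_t, ...] = c + sum_i phi_i X_{t+1-i}.
Substitute known values:
  E[X_{t+1} | ...] = (-0.629) * (8) + (-0.054) * (-3)
                   = -4.8700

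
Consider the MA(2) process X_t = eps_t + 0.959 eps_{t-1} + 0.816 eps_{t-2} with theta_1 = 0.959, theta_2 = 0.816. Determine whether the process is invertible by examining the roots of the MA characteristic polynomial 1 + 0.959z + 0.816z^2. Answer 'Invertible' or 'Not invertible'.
\text{Invertible}

The MA(q) characteristic polynomial is P(z) = 1 + 0.959z + 0.816z^2.
Invertibility requires all roots to lie outside the unit circle, i.e. |z| > 1 for every root.
Set 1 + (0.959) z + (0.816) z^2 = 0, i.e. a z^2 + b z + c = 0 with a = 0.816, b = 0.959, c = 1.
Discriminant D = b^2 - 4ac = (0.959)^2 - 4*(0.816)*1 = 0.919681 - (3.264) = -2.344319.
D < 0, so the roots are the complex-conjugate pair z = (-b +/- i sqrt(-D)) / (2a) = -0.5876 +/- 0.9382i.
For a conjugate pair |z|^2 = z * conj(z) = (product of roots) = c/a = 1/(0.816) = 1.22549, so |z| = sqrt(1.22549) = 1.107 for both roots.
Moduli of all roots: 1.1070, 1.1070.
All moduli strictly greater than 1? Yes.
Verdict: Invertible.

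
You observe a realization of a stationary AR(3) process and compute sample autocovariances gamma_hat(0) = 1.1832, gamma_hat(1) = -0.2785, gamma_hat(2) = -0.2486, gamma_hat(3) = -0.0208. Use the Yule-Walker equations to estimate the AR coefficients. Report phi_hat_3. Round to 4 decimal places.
\hat\phi_{3} = -0.1691

The Yule-Walker equations for an AR(p) process read, in matrix form,
  Gamma_p phi = r_p,   with   (Gamma_p)_{ij} = gamma(|i - j|),
                       (r_p)_i = gamma(i),   i,j = 1..p.
Substitute the sample gammas (Toeplitz matrix and right-hand side of size 3):
  Gamma_p = [[1.1832, -0.2785, -0.2486], [-0.2785, 1.1832, -0.2785], [-0.2486, -0.2785, 1.1832]]
  r_p     = [-0.2785, -0.2486, -0.0208]
Written out (R1..R3):
  (R1) 1.1832 phi_1 - 0.2785 phi_2 - 0.2486 phi_3 = -0.2785
  (R2) -0.2785 phi_1 + 1.1832 phi_2 - 0.2785 phi_3 = -0.2486
  (R3) -0.2486 phi_1 - 0.2785 phi_2 + 1.1832 phi_3 = -0.0208
Gaussian elimination:
  R2 <- R2 - (-0.2785/1.1832) R1 = R2 - (-0.235379) R1:  1.117647 phi_2 - 0.337015 phi_3 = -0.314153
  R3 <- R3 - (-0.2486/1.1832) R1 = R3 - (-0.210108) R1:  -0.337015 phi_2 + 1.130967 phi_3 = -0.079315
  R3 <- R3 - (-0.337015/1.117647) R2 = R3 - (-0.30154) R2:  1.029344 phi_3 = -0.174045
Back-substitution:
  phi_hat_3 = -0.174045 / 1.029344 = -0.169083
  phi_hat_2 = (-0.314153 - (-0.337015)(-0.169083)) / 1.117647 = -0.33207
  phi_hat_1 = (-0.2785 - (-0.2785)(-0.33207) - (-0.2486)(-0.169083)) / 1.1832 = -0.349066
So phi_hat = [-0.3491, -0.3321, -0.1691].
Therefore phi_hat_3 = -0.1691.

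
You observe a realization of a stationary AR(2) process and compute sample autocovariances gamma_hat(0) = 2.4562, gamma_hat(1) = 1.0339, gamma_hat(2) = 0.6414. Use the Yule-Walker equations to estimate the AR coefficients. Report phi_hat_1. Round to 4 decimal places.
\hat\phi_{1} = 0.3780

The Yule-Walker equations for an AR(p) process read, in matrix form,
  Gamma_p phi = r_p,   with   (Gamma_p)_{ij} = gamma(|i - j|),
                       (r_p)_i = gamma(i),   i,j = 1..p.
Substitute the sample gammas (Toeplitz matrix and right-hand side of size 2):
  Gamma_p = [[2.4562, 1.0339], [1.0339, 2.4562]]
  r_p     = [1.0339, 0.6414]
Written out:
  2.4562 phi_1 + 1.0339 phi_2 = 1.0339
  1.0339 phi_1 + 2.4562 phi_2 = 0.6414
Solve by Cramer's rule:
  det = gamma(0)^2 - gamma(1)^2 = (2.4562)^2 - (1.0339)^2 = 6.03291844 - 1.06894921 = 4.96396923
  phi_hat_1 = [gamma(1) gamma(0) - gamma(1) gamma(2)] / det = [(1.0339)(2.4562) - (1.0339)(0.6414)] / 4.96396923 = 1.87632172 / 4.96396923 = 0.378
  phi_hat_2 = [gamma(0) gamma(2) - gamma(1)^2] / det = [(2.4562)(0.6414) - (1.0339)^2] / 4.96396923 = 0.50645747 / 4.96396923 = 0.102
So phi_hat = [0.3780, 0.1020].
Therefore phi_hat_1 = 0.3780.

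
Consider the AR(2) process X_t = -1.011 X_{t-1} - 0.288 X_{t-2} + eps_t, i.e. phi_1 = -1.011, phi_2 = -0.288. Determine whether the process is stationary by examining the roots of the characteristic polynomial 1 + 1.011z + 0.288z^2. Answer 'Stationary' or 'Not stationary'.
\text{Stationary}

The AR(p) characteristic polynomial is P(z) = 1 + 1.011z + 0.288z^2.
Stationarity requires all roots to lie outside the unit circle, i.e. |z| > 1 for every root.
Set 1 + (1.011) z + (0.288) z^2 = 0, i.e. a z^2 + b z + c = 0 with a = 0.288, b = 1.011, c = 1.
Discriminant D = b^2 - 4ac = (1.011)^2 - 4*(0.288)*1 = 1.022121 - (1.152) = -0.129879.
D < 0, so the roots are the complex-conjugate pair z = (-b +/- i sqrt(-D)) / (2a) = -1.7552 +/- 0.6257i.
For a conjugate pair |z|^2 = z * conj(z) = (product of roots) = c/a = 1/(0.288) = 3.472222, so |z| = sqrt(3.472222) = 1.8634 for both roots.
Moduli of all roots: 1.8634, 1.8634.
All moduli strictly greater than 1? Yes.
Verdict: Stationary.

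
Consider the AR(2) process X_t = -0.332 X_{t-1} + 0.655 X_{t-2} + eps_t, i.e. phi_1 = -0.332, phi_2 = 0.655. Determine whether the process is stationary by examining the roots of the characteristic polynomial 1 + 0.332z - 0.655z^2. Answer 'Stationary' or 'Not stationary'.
\text{Stationary}

The AR(p) characteristic polynomial is P(z) = 1 + 0.332z - 0.655z^2.
Stationarity requires all roots to lie outside the unit circle, i.e. |z| > 1 for every root.
Set 1 + (0.332) z + (-0.655) z^2 = 0, i.e. a z^2 + b z + c = 0 with a = -0.655, b = 0.332, c = 1.
Discriminant D = b^2 - 4ac = (0.332)^2 - 4*(-0.655)*1 = 0.110224 - (-2.62) = 2.730224.
D >= 0, so the roots are real: z = (-b +/- sqrt(D)) / (2a) = (-0.332 +/- 1.652339) / (-1.31).
  z_1 = (-0.332 + 1.652339) / (-1.31) = -1.0079,   |z_1| = 1.0079.
  z_2 = (-0.332 - 1.652339) / (-1.31) = 1.5148,   |z_2| = 1.5148.
Moduli of all roots: 1.0079, 1.5148.
All moduli strictly greater than 1? Yes.
Verdict: Stationary.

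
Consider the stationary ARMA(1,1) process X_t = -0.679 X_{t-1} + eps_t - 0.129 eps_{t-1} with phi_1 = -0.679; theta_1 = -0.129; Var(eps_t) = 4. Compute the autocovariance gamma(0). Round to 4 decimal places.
\gamma(0) = 8.8454

Multiply the model equation by X_{t-k} and take expectations. With theta_0 = psi_0 = 1 and psi_j the MA(infinity) weights, this gives
  gamma(k) - sum_i phi_i gamma(k-i) = c_k,
  c_k = sigma^2 * sum_{j=k..q} theta_j psi_{j-k}   (c_k = 0 for k > q),
using gamma(-m) = gamma(m).
psi-weights needed (psi_j = theta_j + sum_i phi_i psi_{j-i}):
  psi_1 = theta_1 + phi_1 = -0.129 + (-0.679) = -0.808
Right-hand sides:
  c_0 = sigma^2 (1 + theta_1 psi_1) = 4 * (1 + (-0.129)(-0.808)) = 4 * 1.104232 = 4.416928
  c_1 = sigma^2 theta_1 = 4 * (-0.129) = -0.516
  c_2 = 0
Equations for k = 0 and k = 1 (AR order 1):
  gamma(0) = phi_1 gamma(1) + c_0
  gamma(1) = phi_1 gamma(0) + c_1
Substituting the second into the first: gamma(0) (1 - phi_1^2) = c_0 + phi_1 c_1, so
  gamma(0) = (c_0 + phi_1 c_1) / (1 - phi_1^2) = (4.416928 + (-0.679)(-0.516)) / (1 - (-0.679)^2) = 4.767292 / 0.538959 = 8.84537.
Therefore gamma(0) = 8.8454 (to 4 decimal places).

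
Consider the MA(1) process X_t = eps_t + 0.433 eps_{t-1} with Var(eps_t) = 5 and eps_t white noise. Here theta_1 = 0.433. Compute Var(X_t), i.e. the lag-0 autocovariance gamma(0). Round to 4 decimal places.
\gamma(0) = 5.9374

For an MA(q) process X_t = eps_t + sum_i theta_i eps_{t-i} with
Var(eps_t) = sigma^2, the variance is
  gamma(0) = sigma^2 * (1 + sum_i theta_i^2).
  sum_i theta_i^2 = (0.433)^2 = 0.187489.
  gamma(0) = 5 * (1 + 0.187489) = 5 * 1.187489 = 5.937445, which rounds to 5.9374.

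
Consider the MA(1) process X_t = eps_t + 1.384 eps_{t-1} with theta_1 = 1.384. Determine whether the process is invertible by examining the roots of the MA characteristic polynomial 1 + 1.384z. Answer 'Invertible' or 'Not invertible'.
\text{Not invertible}

The MA(q) characteristic polynomial is P(z) = 1 + 1.384z.
Invertibility requires all roots to lie outside the unit circle, i.e. |z| > 1 for every root.
This is linear in z: 1 + (1.384) z = 0  =>  z = -1/(1.384) = -0.722543,  |z| = 0.722543.
Moduli of all roots: 0.7225.
All moduli strictly greater than 1? No.
Verdict: Not invertible.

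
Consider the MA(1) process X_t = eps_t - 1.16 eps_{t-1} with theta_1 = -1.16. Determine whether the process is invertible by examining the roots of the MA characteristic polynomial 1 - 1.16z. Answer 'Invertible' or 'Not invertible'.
\text{Not invertible}

The MA(q) characteristic polynomial is P(z) = 1 - 1.16z.
Invertibility requires all roots to lie outside the unit circle, i.e. |z| > 1 for every root.
This is linear in z: 1 + (-1.16) z = 0  =>  z = -1/(-1.16) = 0.862069,  |z| = 0.862069.
Moduli of all roots: 0.8621.
All moduli strictly greater than 1? No.
Verdict: Not invertible.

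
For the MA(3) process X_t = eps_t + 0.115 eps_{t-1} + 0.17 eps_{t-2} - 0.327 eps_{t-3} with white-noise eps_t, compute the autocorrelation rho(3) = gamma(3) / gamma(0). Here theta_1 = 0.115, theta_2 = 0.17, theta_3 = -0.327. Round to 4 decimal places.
\rho(3) = -0.2846

For an MA(q) process with theta_0 = 1, the autocovariance is
  gamma(k) = sigma^2 * sum_{i=0..q-k} theta_i * theta_{i+k},
and rho(k) = gamma(k) / gamma(0). Sigma^2 cancels.
  numerator   = (1)*(-0.327) = -0.327.
  denominator = (1)^2 + (0.115)^2 + (0.17)^2 + (-0.327)^2 = 1.149054.
  rho(3) = -0.327 / 1.149054 = -0.2846.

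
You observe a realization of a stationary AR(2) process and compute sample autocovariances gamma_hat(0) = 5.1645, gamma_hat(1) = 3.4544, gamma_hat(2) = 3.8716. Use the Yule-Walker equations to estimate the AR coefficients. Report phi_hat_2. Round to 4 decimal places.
\hat\phi_{2} = 0.5470

The Yule-Walker equations for an AR(p) process read, in matrix form,
  Gamma_p phi = r_p,   with   (Gamma_p)_{ij} = gamma(|i - j|),
                       (r_p)_i = gamma(i),   i,j = 1..p.
Substitute the sample gammas (Toeplitz matrix and right-hand side of size 2):
  Gamma_p = [[5.1645, 3.4544], [3.4544, 5.1645]]
  r_p     = [3.4544, 3.8716]
Written out:
  5.1645 phi_1 + 3.4544 phi_2 = 3.4544
  3.4544 phi_1 + 5.1645 phi_2 = 3.8716
Solve by Cramer's rule:
  det = gamma(0)^2 - gamma(1)^2 = (5.1645)^2 - (3.4544)^2 = 26.67206025 - 11.93287936 = 14.73918089
  phi_hat_1 = [gamma(1) gamma(0) - gamma(1) gamma(2)] / det = [(3.4544)(5.1645) - (3.4544)(3.8716)] / 14.73918089 = 4.46619376 / 14.73918089 = 0.303
  phi_hat_2 = [gamma(0) gamma(2) - gamma(1)^2] / det = [(5.1645)(3.8716) - (3.4544)^2] / 14.73918089 = 8.06199884 / 14.73918089 = 0.547
So phi_hat = [0.3030, 0.5470].
Therefore phi_hat_2 = 0.5470.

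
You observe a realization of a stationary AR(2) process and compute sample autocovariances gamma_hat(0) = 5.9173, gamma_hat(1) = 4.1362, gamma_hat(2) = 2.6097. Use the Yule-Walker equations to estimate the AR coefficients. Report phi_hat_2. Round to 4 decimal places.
\hat\phi_{2} = -0.0930

The Yule-Walker equations for an AR(p) process read, in matrix form,
  Gamma_p phi = r_p,   with   (Gamma_p)_{ij} = gamma(|i - j|),
                       (r_p)_i = gamma(i),   i,j = 1..p.
Substitute the sample gammas (Toeplitz matrix and right-hand side of size 2):
  Gamma_p = [[5.9173, 4.1362], [4.1362, 5.9173]]
  r_p     = [4.1362, 2.6097]
Written out:
  5.9173 phi_1 + 4.1362 phi_2 = 4.1362
  4.1362 phi_1 + 5.9173 phi_2 = 2.6097
Solve by Cramer's rule:
  det = gamma(0)^2 - gamma(1)^2 = (5.9173)^2 - (4.1362)^2 = 35.01443929 - 17.10815044 = 17.90628885
  phi_hat_1 = [gamma(1) gamma(0) - gamma(1) gamma(2)] / det = [(4.1362)(5.9173) - (4.1362)(2.6097)] / 17.90628885 = 13.68089512 / 17.90628885 = 0.764
  phi_hat_2 = [gamma(0) gamma(2) - gamma(1)^2] / det = [(5.9173)(2.6097) - (4.1362)^2] / 17.90628885 = -1.66577263 / 17.90628885 = -0.093
So phi_hat = [0.7640, -0.0930].
Therefore phi_hat_2 = -0.0930.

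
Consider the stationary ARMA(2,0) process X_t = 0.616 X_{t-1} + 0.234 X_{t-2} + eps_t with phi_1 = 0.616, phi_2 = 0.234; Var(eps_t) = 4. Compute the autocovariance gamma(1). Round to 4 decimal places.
\gamma(1) = 9.6322

Multiply the model equation by X_{t-k} and take expectations. With theta_0 = psi_0 = 1 and psi_j the MA(infinity) weights, this gives
  gamma(k) - sum_i phi_i gamma(k-i) = c_k,
  c_k = sigma^2 * sum_{j=k..q} theta_j psi_{j-k}   (c_k = 0 for k > q),
using gamma(-m) = gamma(m).
Pure AR (q = 0): c_0 = sigma^2 = 4, c_k = 0 for k >= 1.
Equations for k = 0, 1, 2 (AR order 2, c_2 = 0):
  (E0) gamma(0) = phi_1 gamma(1) + phi_2 gamma(2) + c_0
  (E1) gamma(1) = phi_1 gamma(0) + phi_2 gamma(1) + c_1
  (E2) gamma(2) = phi_1 gamma(1) + phi_2 gamma(0)
From (E1): gamma(1) = A gamma(0) + B with
  A = phi_1 / (1 - phi_2) = 0.616 / 0.766 = 0.804178,   B = c_1 / (1 - phi_2) = 0 / 0.766 = 0.
Insert (E2) into (E0): gamma(0) (1 - phi_2^2) = phi_1 (1 + phi_2) gamma(1) + c_0.
  phi_1 (1 + phi_2) = (0.616)(1.234) = 0.760144,   1 - phi_2^2 = 0.945244.
Replace gamma(1) by A gamma(0) + B and collect gamma(0):
  gamma(0) [0.945244 - (0.760144)(0.804178)] = c_0 = 4
  gamma(0) * 0.333953 = 4
  gamma(0) = 4 / 0.333953 = 11.977724.
  gamma(1) = A gamma(0) = (0.804178)(11.977724) = 9.632217.
Therefore gamma(1) = 9.6322 (to 4 decimal places).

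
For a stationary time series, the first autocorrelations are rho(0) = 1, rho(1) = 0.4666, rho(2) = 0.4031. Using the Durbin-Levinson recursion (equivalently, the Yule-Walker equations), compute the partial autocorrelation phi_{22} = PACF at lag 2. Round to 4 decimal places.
\phi_{22} = 0.2370

The PACF at lag k is phi_{kk}, the last component of the solution
to the Yule-Walker system G_k phi = r_k where
  (G_k)_{ij} = rho(|i - j|), (r_k)_i = rho(i), i,j = 1..k.
Equivalently, Durbin-Levinson gives phi_{kk} iteratively:
  phi_{11} = rho(1)
  phi_{kk} = [rho(k) - sum_{j=1..k-1} phi_{k-1,j} rho(k-j)]
            / [1 - sum_{j=1..k-1} phi_{k-1,j} rho(j)],
  phi_{k,j} = phi_{k-1,j} - phi_{kk} phi_{k-1,k-j},  j = 1..k-1.
Step k = 1:
  phi_11 = rho(1) = 0.4666.
Step k = 2:
  phi_22 = [rho(2) - phi_11 rho(1)] / [1 - phi_11 rho(1)] = [0.4031 - (0.4666)(0.4666)] / [1 - (0.4666)(0.4666)]
         = 0.18538444 / 0.78228444 = 0.237.
Therefore phi_{22} = 0.2370.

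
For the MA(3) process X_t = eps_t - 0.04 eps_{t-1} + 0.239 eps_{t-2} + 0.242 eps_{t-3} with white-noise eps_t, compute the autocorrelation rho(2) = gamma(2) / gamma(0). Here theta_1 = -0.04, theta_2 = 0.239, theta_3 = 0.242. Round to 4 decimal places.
\rho(2) = 0.2052

For an MA(q) process with theta_0 = 1, the autocovariance is
  gamma(k) = sigma^2 * sum_{i=0..q-k} theta_i * theta_{i+k},
and rho(k) = gamma(k) / gamma(0). Sigma^2 cancels.
  numerator   = (1)*(0.239) + (-0.04)*(0.242) = 0.22932.
  denominator = (1)^2 + (-0.04)^2 + (0.239)^2 + (0.242)^2 = 1.117285.
  rho(2) = 0.22932 / 1.117285 = 0.2052.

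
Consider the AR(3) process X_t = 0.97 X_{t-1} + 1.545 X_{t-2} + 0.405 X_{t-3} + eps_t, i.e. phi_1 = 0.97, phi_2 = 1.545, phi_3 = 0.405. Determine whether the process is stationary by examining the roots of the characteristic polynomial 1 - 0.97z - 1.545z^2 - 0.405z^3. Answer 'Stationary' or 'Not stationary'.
\text{Not stationary}

The AR(p) characteristic polynomial is P(z) = 1 - 0.97z - 1.545z^2 - 0.405z^3.
Stationarity requires all roots to lie outside the unit circle, i.e. |z| > 1 for every root.
Degree 3: look for a simple real root z0 first, then factor out (1 - z/z0) and solve the remaining quadratic.
Testing z0 = -2: P(-2) = 1 + (-0.97)(-2) + (-1.545)(-2)^2 + (-0.405)(-2)^3
  = 1 + (1.94) + (-6.18) + (3.24) = 0.  So z_0 = -2 is a root, |z_0| = 2.
Divide out the factor (1 + 0.5 z) = (1 - z/z0) (since 1/z0 = -0.5):
  P(z) = (1 + 0.5 z)(1 + (-1.47) z + (-0.81) z^2)
  [check: z-coef -1.47 - (-0.5) = -0.97; z^2-coef -0.81 - (-0.5)(-1.47) = -1.545; z^3-coef -(-0.5)(-0.81) = -0.405.]
Remaining roots from the quadratic factor 1 + (-1.47) z + (-0.81) z^2:
  Set 1 + (-1.47) z + (-0.81) z^2 = 0, i.e. a z^2 + b z + c = 0 with a = -0.81, b = -1.47, c = 1.
  Discriminant D = b^2 - 4ac = (-1.47)^2 - 4*(-0.81)*1 = 2.1609 - (-3.24) = 5.4009.
  D >= 0, so the roots are real: z = (-b +/- sqrt(D)) / (2a) = (1.47 +/- 2.323984) / (-1.62).
    z_1 = (1.47 + 2.323984) / (-1.62) = -2.342,   |z_1| = 2.342.
    z_2 = (1.47 - 2.323984) / (-1.62) = 0.5272,   |z_2| = 0.5272.
Moduli of all roots: 2.0000, 2.3420, 0.5272.
All moduli strictly greater than 1? No.
Verdict: Not stationary.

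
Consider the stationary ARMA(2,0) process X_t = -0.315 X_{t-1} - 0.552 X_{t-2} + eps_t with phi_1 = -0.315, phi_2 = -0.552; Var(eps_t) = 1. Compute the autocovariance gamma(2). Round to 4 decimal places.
\gamma(2) = -0.7321

Multiply the model equation by X_{t-k} and take expectations. With theta_0 = psi_0 = 1 and psi_j the MA(infinity) weights, this gives
  gamma(k) - sum_i phi_i gamma(k-i) = c_k,
  c_k = sigma^2 * sum_{j=k..q} theta_j psi_{j-k}   (c_k = 0 for k > q),
using gamma(-m) = gamma(m).
Pure AR (q = 0): c_0 = sigma^2 = 1, c_k = 0 for k >= 1.
Equations for k = 0, 1, 2 (AR order 2, c_2 = 0):
  (E0) gamma(0) = phi_1 gamma(1) + phi_2 gamma(2) + c_0
  (E1) gamma(1) = phi_1 gamma(0) + phi_2 gamma(1) + c_1
  (E2) gamma(2) = phi_1 gamma(1) + phi_2 gamma(0)
From (E1): gamma(1) = A gamma(0) + B with
  A = phi_1 / (1 - phi_2) = -0.315 / 1.552 = -0.202964,   B = c_1 / (1 - phi_2) = 0 / 1.552 = 0.
Insert (E2) into (E0): gamma(0) (1 - phi_2^2) = phi_1 (1 + phi_2) gamma(1) + c_0.
  phi_1 (1 + phi_2) = (-0.315)(0.448) = -0.14112,   1 - phi_2^2 = 0.695296.
Replace gamma(1) by A gamma(0) + B and collect gamma(0):
  gamma(0) [0.695296 - (-0.14112)(-0.202964)] = c_0 = 1
  gamma(0) * 0.666654 = 1
  gamma(0) = 1 / 0.666654 = 1.500029.
  gamma(1) = A gamma(0) = (-0.202964)(1.500029) = -0.304452.
  gamma(2) = phi_1 gamma(1) + phi_2 gamma(0) = (-0.315)(-0.304452) + (-0.552)(1.500029) = -0.732114.
Therefore gamma(2) = -0.7321 (to 4 decimal places).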